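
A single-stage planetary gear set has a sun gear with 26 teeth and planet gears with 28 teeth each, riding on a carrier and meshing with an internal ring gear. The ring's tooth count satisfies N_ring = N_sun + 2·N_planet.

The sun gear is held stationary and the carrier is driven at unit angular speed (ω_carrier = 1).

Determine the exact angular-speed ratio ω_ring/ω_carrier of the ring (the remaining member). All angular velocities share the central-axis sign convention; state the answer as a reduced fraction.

N_ring = 26 + 2·28 = 82
26(ω_s−ω_c) = −82(ω_r−ω_c),  ω_s=0, ω_c=1
ω_r = 1 − (26/82)(0−1) = 54/41
ω_r/ω_c = 54/41

54/41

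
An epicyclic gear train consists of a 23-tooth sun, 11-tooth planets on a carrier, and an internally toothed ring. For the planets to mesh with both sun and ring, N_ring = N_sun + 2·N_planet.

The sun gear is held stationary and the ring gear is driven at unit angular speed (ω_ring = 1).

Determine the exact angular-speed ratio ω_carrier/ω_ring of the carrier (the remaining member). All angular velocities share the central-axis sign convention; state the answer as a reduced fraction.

N_ring = 23 + 2·11 = 45
23(ω_s−ω_c) = −45(ω_r−ω_c),  ω_s=0, ω_r=1
23(0−ω_c) = −45(1−ω_c)  ⇒  68ω_c = 45  ⇒  ω_c = 45/68
ω_c/ω_r = 45/68

45/68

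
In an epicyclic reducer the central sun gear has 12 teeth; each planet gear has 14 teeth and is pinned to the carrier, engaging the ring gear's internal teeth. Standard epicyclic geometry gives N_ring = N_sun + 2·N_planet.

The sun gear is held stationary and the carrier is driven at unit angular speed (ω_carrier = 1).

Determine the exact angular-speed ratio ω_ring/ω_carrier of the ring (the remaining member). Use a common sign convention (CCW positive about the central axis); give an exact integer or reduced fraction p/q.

13/10

N_ring = 12 + 2·14 = 40
12(ω_s−ω_c) = −40(ω_r−ω_c),  ω_s=0, ω_c=1
ω_r = 1 − (12/40)(0−1) = 13/10
ω_r/ω_c = 13/10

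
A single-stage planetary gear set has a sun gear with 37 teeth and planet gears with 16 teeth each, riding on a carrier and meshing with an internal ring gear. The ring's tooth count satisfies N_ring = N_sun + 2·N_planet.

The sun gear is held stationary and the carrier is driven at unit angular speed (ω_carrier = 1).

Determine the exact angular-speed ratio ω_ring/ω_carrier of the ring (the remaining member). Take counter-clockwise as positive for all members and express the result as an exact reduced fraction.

N_ring = 37 + 2·16 = 69
37(ω_s−ω_c) = −69(ω_r−ω_c),  ω_s=0, ω_c=1
ω_r = 1 − (37/69)(0−1) = 106/69
ω_r/ω_c = 106/69

106/69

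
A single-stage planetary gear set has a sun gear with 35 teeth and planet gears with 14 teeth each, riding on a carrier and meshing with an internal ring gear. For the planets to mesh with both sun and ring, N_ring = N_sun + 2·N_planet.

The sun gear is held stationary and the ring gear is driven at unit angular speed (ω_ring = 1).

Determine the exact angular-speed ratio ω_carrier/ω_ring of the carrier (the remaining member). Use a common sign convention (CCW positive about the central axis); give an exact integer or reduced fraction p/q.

N_ring = 35 + 2·14 = 63
35(ω_s−ω_c) = −63(ω_r−ω_c),  ω_s=0, ω_r=1
35(0−ω_c) = −63(1−ω_c)  ⇒  98ω_c = 63  ⇒  ω_c = 9/14
ω_c/ω_r = 9/14

9/14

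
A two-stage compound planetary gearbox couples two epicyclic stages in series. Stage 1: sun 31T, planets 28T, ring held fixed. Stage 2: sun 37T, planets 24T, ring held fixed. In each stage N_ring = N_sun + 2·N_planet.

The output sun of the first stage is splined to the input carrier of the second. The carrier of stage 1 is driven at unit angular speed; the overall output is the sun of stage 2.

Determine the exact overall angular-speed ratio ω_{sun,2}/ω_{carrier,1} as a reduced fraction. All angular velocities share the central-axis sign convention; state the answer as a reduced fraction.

Stage 1: N_ring = 31 + 2·28 = 87
Stage 1: 31(ω_s−ω_c) = −87(ω_r−ω_c),  ω_r=0, ω_c=1
Stage 1: ω_s = 1 − (87/31)(0−1) = 118/31
  ⇒ ω_s¹/ω_c¹ = 118/31
Stage 2: N_ring = 37 + 2·24 = 85
Stage 2: 37(ω_s−ω_c) = −85(ω_r−ω_c),  ω_r=0, ω_c=1
Stage 2: ω_s = 1 − (85/37)(0−1) = 122/37
  ⇒ ω_s²/ω_c² = 122/37
Coupling ω_c² = ω_s¹ ⇒ overall = 118/31 × 122/37 = 14396/1147

14396/1147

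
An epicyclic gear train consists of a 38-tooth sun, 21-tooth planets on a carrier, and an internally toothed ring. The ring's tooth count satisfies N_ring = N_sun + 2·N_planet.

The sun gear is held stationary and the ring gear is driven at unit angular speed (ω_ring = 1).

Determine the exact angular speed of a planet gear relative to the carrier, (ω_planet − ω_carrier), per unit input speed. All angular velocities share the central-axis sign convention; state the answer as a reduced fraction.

1520/1239

N_ring = 38 + 2·21 = 80
38(ω_s−ω_c) = −80(ω_r−ω_c),  ω_s=0, ω_r=1
38(0−ω_c) = −80(1−ω_c)  ⇒  118ω_c = 80  ⇒  ω_c = 40/59
sun–planet: 38·(0−40/59) = −21·(ω_p−ω_c)  ⇒  ω_p−ω_c = −(38/21)·(-40/59) = 1520/1239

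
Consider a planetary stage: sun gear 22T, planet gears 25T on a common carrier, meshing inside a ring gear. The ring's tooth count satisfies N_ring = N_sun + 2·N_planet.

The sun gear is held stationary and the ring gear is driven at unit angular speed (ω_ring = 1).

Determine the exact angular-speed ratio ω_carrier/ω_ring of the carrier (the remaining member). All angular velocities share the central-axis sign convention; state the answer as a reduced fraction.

36/47

N_ring = 22 + 2·25 = 72
22(ω_s−ω_c) = −72(ω_r−ω_c),  ω_s=0, ω_r=1
22(0−ω_c) = −72(1−ω_c)  ⇒  94ω_c = 72  ⇒  ω_c = 36/47
ω_c/ω_r = 36/47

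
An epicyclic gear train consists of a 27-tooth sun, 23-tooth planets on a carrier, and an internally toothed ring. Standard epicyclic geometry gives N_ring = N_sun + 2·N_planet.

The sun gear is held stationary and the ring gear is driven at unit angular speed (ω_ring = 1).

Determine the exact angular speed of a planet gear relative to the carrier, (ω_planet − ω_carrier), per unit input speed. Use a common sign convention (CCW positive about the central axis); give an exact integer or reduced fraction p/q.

1971/2300

N_ring = 27 + 2·23 = 73
27(ω_s−ω_c) = −73(ω_r−ω_c),  ω_s=0, ω_r=1
27(0−ω_c) = −73(1−ω_c)  ⇒  100ω_c = 73  ⇒  ω_c = 73/100
sun–planet: 27·(0−73/100) = −23·(ω_p−ω_c)  ⇒  ω_p−ω_c = −(27/23)·(-73/100) = 1971/2300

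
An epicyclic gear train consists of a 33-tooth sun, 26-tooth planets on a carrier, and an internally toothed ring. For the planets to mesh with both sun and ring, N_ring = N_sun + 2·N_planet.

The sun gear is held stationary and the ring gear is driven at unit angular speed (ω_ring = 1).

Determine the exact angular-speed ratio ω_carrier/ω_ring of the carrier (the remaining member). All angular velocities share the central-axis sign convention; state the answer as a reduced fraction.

85/118

N_ring = 33 + 2·26 = 85
33(ω_s−ω_c) = −85(ω_r−ω_c),  ω_s=0, ω_r=1
33(0−ω_c) = −85(1−ω_c)  ⇒  118ω_c = 85  ⇒  ω_c = 85/118
ω_c/ω_r = 85/118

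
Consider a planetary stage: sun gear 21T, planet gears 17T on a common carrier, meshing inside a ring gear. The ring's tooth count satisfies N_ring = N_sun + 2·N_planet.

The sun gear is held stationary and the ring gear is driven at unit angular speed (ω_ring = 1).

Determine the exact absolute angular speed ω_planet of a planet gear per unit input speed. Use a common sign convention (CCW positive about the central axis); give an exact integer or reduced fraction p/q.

N_ring = 21 + 2·17 = 55
21(ω_s−ω_c) = −55(ω_r−ω_c),  ω_s=0, ω_r=1
21(0−ω_c) = −55(1−ω_c)  ⇒  76ω_c = 55  ⇒  ω_c = 55/76
sun–planet: 21·(0−55/76) = −17·(ω_p−ω_c)  ⇒  ω_p−ω_c = −(21/17)·(-55/76) = 1155/1292
ω_p = 55/76 + 1155/1292 = 55/34

55/34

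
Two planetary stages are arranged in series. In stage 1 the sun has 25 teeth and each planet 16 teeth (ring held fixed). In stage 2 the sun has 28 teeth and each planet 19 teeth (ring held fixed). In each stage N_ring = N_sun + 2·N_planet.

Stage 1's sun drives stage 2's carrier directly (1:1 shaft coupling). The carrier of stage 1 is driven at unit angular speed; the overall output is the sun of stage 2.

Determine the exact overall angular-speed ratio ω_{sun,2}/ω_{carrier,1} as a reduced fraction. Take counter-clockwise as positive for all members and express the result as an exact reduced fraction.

Stage 1: N_ring = 25 + 2·16 = 57
Stage 1: 25(ω_s−ω_c) = −57(ω_r−ω_c),  ω_r=0, ω_c=1
Stage 1: ω_s = 1 − (57/25)(0−1) = 82/25
  ⇒ ω_s¹/ω_c¹ = 82/25
Stage 2: N_ring = 28 + 2·19 = 66
Stage 2: 28(ω_s−ω_c) = −66(ω_r−ω_c),  ω_r=0, ω_c=1
Stage 2: ω_s = 1 − (66/28)(0−1) = 47/14
  ⇒ ω_s²/ω_c² = 47/14
Coupling ω_c² = ω_s¹ ⇒ overall = 82/25 × 47/14 = 1927/175

1927/175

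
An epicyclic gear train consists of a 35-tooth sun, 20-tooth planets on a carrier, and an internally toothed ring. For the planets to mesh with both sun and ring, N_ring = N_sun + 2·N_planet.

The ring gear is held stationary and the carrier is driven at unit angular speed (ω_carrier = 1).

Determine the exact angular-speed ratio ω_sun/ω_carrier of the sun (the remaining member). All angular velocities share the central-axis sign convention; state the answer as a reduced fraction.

N_ring = 35 + 2·20 = 75
35(ω_s−ω_c) = −75(ω_r−ω_c),  ω_r=0, ω_c=1
ω_s = 1 − (75/35)(0−1) = 22/7
ω_s/ω_c = 22/7

22/7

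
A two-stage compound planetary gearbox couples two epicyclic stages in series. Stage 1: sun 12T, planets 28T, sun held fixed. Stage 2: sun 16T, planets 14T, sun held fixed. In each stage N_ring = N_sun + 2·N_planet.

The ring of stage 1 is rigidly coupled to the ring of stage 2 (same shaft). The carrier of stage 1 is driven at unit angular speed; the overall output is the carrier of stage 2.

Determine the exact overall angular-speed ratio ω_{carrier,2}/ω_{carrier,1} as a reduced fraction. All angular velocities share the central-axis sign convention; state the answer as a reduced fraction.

44/51

Stage 1: N_ring = 12 + 2·28 = 68
Stage 1: 12(ω_s−ω_c) = −68(ω_r−ω_c),  ω_s=0, ω_c=1
Stage 1: ω_r = 1 − (12/68)(0−1) = 20/17
  ⇒ ω_r¹/ω_c¹ = 20/17
Stage 2: N_ring = 16 + 2·14 = 44
Stage 2: 16(ω_s−ω_c) = −44(ω_r−ω_c),  ω_s=0, ω_r=1
Stage 2: 16(0−ω_c) = −44(1−ω_c)  ⇒  60ω_c = 44  ⇒  ω_c = 11/15
  ⇒ ω_c²/ω_r² = 11/15
Coupling ω_r² = ω_r¹ ⇒ overall = 20/17 × 11/15 = 44/51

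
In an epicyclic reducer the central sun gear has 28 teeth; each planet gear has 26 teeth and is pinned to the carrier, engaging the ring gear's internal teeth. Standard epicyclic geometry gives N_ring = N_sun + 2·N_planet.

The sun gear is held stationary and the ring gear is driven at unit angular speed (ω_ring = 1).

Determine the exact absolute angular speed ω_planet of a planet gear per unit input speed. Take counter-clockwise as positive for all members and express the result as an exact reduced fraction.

N_ring = 28 + 2·26 = 80
28(ω_s−ω_c) = −80(ω_r−ω_c),  ω_s=0, ω_r=1
28(0−ω_c) = −80(1−ω_c)  ⇒  108ω_c = 80  ⇒  ω_c = 20/27
sun–planet: 28·(0−20/27) = −26·(ω_p−ω_c)  ⇒  ω_p−ω_c = −(28/26)·(-20/27) = 280/351
ω_p = 20/27 + 280/351 = 20/13

20/13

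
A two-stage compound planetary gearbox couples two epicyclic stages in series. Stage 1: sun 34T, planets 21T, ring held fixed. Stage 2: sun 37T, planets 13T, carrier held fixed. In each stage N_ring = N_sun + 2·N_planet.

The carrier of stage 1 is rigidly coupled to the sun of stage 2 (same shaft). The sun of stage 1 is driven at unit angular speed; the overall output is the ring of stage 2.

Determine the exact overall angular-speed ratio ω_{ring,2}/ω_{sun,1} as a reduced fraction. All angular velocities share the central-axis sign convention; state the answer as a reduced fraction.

-629/3465

Stage 1: N_ring = 34 + 2·21 = 76
Stage 1: 34(ω_s−ω_c) = −76(ω_r−ω_c),  ω_r=0, ω_s=1
Stage 1: 34(1−ω_c) = −76(0−ω_c)  ⇒  110ω_c = 34  ⇒  ω_c = 17/55
  ⇒ ω_c¹/ω_s¹ = 17/55
Stage 2: N_ring = 37 + 2·13 = 63
Stage 2: 37(ω_s−ω_c) = −63(ω_r−ω_c),  ω_c=0, ω_s=1
Stage 2: ω_r = 0 − (37/63)(1−0) = -37/63
  ⇒ ω_r²/ω_s² = -37/63
Coupling ω_s² = ω_c¹ ⇒ overall = 17/55 × -37/63 = -629/3465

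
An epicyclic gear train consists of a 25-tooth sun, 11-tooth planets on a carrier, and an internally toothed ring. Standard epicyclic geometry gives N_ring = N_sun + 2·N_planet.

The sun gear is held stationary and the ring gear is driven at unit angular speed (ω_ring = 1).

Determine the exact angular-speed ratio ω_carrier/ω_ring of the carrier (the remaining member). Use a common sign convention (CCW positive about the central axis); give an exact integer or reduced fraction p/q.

47/72

N_ring = 25 + 2·11 = 47
25(ω_s−ω_c) = −47(ω_r−ω_c),  ω_s=0, ω_r=1
25(0−ω_c) = −47(1−ω_c)  ⇒  72ω_c = 47  ⇒  ω_c = 47/72
ω_c/ω_r = 47/72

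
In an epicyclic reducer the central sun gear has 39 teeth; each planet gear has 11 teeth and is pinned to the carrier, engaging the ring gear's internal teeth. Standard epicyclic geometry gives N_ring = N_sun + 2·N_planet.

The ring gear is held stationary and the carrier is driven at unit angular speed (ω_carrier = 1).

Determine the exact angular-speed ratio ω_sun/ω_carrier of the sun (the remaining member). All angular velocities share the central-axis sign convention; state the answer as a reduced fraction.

N_ring = 39 + 2·11 = 61
39(ω_s−ω_c) = −61(ω_r−ω_c),  ω_r=0, ω_c=1
ω_s = 1 − (61/39)(0−1) = 100/39
ω_s/ω_c = 100/39

100/39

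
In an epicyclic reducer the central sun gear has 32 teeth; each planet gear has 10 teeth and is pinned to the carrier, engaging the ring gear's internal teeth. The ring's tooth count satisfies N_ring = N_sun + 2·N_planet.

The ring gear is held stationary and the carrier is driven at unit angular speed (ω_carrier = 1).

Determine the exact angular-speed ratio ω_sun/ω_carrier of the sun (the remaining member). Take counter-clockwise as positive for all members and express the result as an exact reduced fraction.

N_ring = 32 + 2·10 = 52
32(ω_s−ω_c) = −52(ω_r−ω_c),  ω_r=0, ω_c=1
ω_s = 1 − (52/32)(0−1) = 21/8
ω_s/ω_c = 21/8

21/8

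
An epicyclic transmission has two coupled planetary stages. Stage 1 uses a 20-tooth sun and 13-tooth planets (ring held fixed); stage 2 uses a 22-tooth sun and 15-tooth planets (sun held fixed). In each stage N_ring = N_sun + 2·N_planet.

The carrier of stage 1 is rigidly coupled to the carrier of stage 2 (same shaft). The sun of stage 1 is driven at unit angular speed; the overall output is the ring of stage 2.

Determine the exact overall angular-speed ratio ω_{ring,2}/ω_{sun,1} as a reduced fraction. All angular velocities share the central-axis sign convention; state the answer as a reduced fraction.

185/429

Stage 1: N_ring = 20 + 2·13 = 46
Stage 1: 20(ω_s−ω_c) = −46(ω_r−ω_c),  ω_r=0, ω_s=1
Stage 1: 20(1−ω_c) = −46(0−ω_c)  ⇒  66ω_c = 20  ⇒  ω_c = 10/33
  ⇒ ω_c¹/ω_s¹ = 10/33
Stage 2: N_ring = 22 + 2·15 = 52
Stage 2: 22(ω_s−ω_c) = −52(ω_r−ω_c),  ω_s=0, ω_c=1
Stage 2: ω_r = 1 − (22/52)(0−1) = 37/26
  ⇒ ω_r²/ω_c² = 37/26
Coupling ω_c² = ω_c¹ ⇒ overall = 10/33 × 37/26 = 185/429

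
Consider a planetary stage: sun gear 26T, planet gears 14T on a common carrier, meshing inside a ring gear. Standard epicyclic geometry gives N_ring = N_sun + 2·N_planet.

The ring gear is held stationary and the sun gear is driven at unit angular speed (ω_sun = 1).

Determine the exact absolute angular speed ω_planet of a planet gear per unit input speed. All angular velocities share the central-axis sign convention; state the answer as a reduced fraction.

-13/14

N_ring = 26 + 2·14 = 54
26(ω_s−ω_c) = −54(ω_r−ω_c),  ω_r=0, ω_s=1
26(1−ω_c) = −54(0−ω_c)  ⇒  80ω_c = 26  ⇒  ω_c = 13/40
sun–planet: 26·(1−13/40) = −14·(ω_p−ω_c)  ⇒  ω_p−ω_c = −(26/14)·(27/40) = -351/280
ω_p = 13/40 − 351/280 = -13/14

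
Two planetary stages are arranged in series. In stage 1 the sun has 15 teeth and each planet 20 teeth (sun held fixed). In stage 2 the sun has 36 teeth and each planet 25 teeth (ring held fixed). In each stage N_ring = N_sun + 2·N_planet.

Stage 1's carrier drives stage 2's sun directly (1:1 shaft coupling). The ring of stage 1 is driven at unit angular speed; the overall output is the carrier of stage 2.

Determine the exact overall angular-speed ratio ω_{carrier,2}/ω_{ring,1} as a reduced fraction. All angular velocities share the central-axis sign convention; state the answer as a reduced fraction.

99/427

Stage 1: N_ring = 15 + 2·20 = 55
Stage 1: 15(ω_s−ω_c) = −55(ω_r−ω_c),  ω_s=0, ω_r=1
Stage 1: 15(0−ω_c) = −55(1−ω_c)  ⇒  70ω_c = 55  ⇒  ω_c = 11/14
  ⇒ ω_c¹/ω_r¹ = 11/14
Stage 2: N_ring = 36 + 2·25 = 86
Stage 2: 36(ω_s−ω_c) = −86(ω_r−ω_c),  ω_r=0, ω_s=1
Stage 2: 36(1−ω_c) = −86(0−ω_c)  ⇒  122ω_c = 36  ⇒  ω_c = 18/61
  ⇒ ω_c²/ω_s² = 18/61
Coupling ω_s² = ω_c¹ ⇒ overall = 11/14 × 18/61 = 99/427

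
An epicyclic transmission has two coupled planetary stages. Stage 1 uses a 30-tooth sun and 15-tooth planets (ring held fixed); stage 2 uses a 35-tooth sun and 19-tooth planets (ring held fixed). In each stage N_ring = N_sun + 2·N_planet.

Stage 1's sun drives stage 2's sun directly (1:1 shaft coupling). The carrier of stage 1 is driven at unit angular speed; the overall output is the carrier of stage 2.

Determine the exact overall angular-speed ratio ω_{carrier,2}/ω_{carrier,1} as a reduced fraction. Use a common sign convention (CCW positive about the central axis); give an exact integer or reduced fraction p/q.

Stage 1: N_ring = 30 + 2·15 = 60
Stage 1: 30(ω_s−ω_c) = −60(ω_r−ω_c),  ω_r=0, ω_c=1
Stage 1: ω_s = 1 − (60/30)(0−1) = 3
  ⇒ ω_s¹/ω_c¹ = 3
Stage 2: N_ring = 35 + 2·19 = 73
Stage 2: 35(ω_s−ω_c) = −73(ω_r−ω_c),  ω_r=0, ω_s=1
Stage 2: 35(1−ω_c) = −73(0−ω_c)  ⇒  108ω_c = 35  ⇒  ω_c = 35/108
  ⇒ ω_c²/ω_s² = 35/108
Coupling ω_s² = ω_s¹ ⇒ overall = 3 × 35/108 = 35/36

35/36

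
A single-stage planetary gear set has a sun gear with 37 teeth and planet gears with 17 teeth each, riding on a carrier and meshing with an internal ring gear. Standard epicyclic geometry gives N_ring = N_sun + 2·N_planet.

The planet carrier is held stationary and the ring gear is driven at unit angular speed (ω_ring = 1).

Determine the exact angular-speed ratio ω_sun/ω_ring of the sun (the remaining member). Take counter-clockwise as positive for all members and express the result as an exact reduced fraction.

-71/37

N_ring = 37 + 2·17 = 71
37(ω_s−ω_c) = −71(ω_r−ω_c),  ω_c=0, ω_r=1
ω_s = 0 − (71/37)(1−0) = -71/37
ω_s/ω_r = -71/37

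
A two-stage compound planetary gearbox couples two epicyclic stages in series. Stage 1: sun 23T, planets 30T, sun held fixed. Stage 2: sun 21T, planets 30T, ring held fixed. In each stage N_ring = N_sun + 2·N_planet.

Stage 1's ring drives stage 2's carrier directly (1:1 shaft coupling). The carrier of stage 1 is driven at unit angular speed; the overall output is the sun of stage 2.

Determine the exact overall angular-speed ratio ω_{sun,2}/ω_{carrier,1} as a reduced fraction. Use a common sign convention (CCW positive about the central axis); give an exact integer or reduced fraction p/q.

Stage 1: N_ring = 23 + 2·30 = 83
Stage 1: 23(ω_s−ω_c) = −83(ω_r−ω_c),  ω_s=0, ω_c=1
Stage 1: ω_r = 1 − (23/83)(0−1) = 106/83
  ⇒ ω_r¹/ω_c¹ = 106/83
Stage 2: N_ring = 21 + 2·30 = 81
Stage 2: 21(ω_s−ω_c) = −81(ω_r−ω_c),  ω_r=0, ω_c=1
Stage 2: ω_s = 1 − (81/21)(0−1) = 34/7
  ⇒ ω_s²/ω_c² = 34/7
Coupling ω_c² = ω_r¹ ⇒ overall = 106/83 × 34/7 = 3604/581

3604/581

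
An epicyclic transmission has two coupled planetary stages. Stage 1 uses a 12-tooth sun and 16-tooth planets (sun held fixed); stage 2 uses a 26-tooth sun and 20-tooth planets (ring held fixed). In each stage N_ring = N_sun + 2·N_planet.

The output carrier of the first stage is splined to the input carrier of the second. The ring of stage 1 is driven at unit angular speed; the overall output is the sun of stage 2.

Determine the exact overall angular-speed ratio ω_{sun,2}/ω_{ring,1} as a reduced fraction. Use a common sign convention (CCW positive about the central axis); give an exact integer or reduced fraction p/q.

253/91

Stage 1: N_ring = 12 + 2·16 = 44
Stage 1: 12(ω_s−ω_c) = −44(ω_r−ω_c),  ω_s=0, ω_r=1
Stage 1: 12(0−ω_c) = −44(1−ω_c)  ⇒  56ω_c = 44  ⇒  ω_c = 11/14
  ⇒ ω_c¹/ω_r¹ = 11/14
Stage 2: N_ring = 26 + 2·20 = 66
Stage 2: 26(ω_s−ω_c) = −66(ω_r−ω_c),  ω_r=0, ω_c=1
Stage 2: ω_s = 1 − (66/26)(0−1) = 46/13
  ⇒ ω_s²/ω_c² = 46/13
Coupling ω_c² = ω_c¹ ⇒ overall = 11/14 × 46/13 = 253/91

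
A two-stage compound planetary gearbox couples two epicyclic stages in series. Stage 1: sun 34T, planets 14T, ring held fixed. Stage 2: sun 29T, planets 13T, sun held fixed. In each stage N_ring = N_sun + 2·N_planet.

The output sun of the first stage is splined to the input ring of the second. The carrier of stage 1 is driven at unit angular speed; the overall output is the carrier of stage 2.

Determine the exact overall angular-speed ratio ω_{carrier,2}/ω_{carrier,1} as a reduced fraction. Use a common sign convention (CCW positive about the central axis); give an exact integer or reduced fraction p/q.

Stage 1: N_ring = 34 + 2·14 = 62
Stage 1: 34(ω_s−ω_c) = −62(ω_r−ω_c),  ω_r=0, ω_c=1
Stage 1: ω_s = 1 − (62/34)(0−1) = 48/17
  ⇒ ω_s¹/ω_c¹ = 48/17
Stage 2: N_ring = 29 + 2·13 = 55
Stage 2: 29(ω_s−ω_c) = −55(ω_r−ω_c),  ω_s=0, ω_r=1
Stage 2: 29(0−ω_c) = −55(1−ω_c)  ⇒  84ω_c = 55  ⇒  ω_c = 55/84
  ⇒ ω_c²/ω_r² = 55/84
Coupling ω_r² = ω_s¹ ⇒ overall = 48/17 × 55/84 = 220/119

220/119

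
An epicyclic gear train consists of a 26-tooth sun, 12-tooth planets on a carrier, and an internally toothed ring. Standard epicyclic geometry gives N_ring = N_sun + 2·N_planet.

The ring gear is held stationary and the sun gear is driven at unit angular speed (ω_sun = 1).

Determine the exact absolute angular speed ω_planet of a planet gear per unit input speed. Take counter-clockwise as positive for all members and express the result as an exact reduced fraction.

N_ring = 26 + 2·12 = 50
26(ω_s−ω_c) = −50(ω_r−ω_c),  ω_r=0, ω_s=1
26(1−ω_c) = −50(0−ω_c)  ⇒  76ω_c = 26  ⇒  ω_c = 13/38
sun–planet: 26·(1−13/38) = −12·(ω_p−ω_c)  ⇒  ω_p−ω_c = −(26/12)·(25/38) = -325/228
ω_p = 13/38 − 325/228 = -13/12

-13/12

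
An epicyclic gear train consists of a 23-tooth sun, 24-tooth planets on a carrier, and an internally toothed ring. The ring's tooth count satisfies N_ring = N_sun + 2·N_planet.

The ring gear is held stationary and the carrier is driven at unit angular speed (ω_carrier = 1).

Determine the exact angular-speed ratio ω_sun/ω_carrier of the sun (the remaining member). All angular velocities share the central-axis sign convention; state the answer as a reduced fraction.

94/23

N_ring = 23 + 2·24 = 71
23(ω_s−ω_c) = −71(ω_r−ω_c),  ω_r=0, ω_c=1
ω_s = 1 − (71/23)(0−1) = 94/23
ω_s/ω_c = 94/23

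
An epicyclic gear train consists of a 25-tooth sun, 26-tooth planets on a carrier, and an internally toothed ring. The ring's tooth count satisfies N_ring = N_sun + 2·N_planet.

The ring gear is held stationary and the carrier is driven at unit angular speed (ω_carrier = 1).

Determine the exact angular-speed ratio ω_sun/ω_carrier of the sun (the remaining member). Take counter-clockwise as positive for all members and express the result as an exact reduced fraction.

102/25

N_ring = 25 + 2·26 = 77
25(ω_s−ω_c) = −77(ω_r−ω_c),  ω_r=0, ω_c=1
ω_s = 1 − (77/25)(0−1) = 102/25
ω_s/ω_c = 102/25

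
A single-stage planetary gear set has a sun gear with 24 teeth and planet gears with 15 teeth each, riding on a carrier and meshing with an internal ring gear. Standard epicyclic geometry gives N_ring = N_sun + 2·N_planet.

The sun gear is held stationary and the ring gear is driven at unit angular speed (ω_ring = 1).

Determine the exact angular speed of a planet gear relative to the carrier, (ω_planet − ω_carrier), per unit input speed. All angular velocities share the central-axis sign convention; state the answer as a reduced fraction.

72/65

N_ring = 24 + 2·15 = 54
24(ω_s−ω_c) = −54(ω_r−ω_c),  ω_s=0, ω_r=1
24(0−ω_c) = −54(1−ω_c)  ⇒  78ω_c = 54  ⇒  ω_c = 9/13
sun–planet: 24·(0−9/13) = −15·(ω_p−ω_c)  ⇒  ω_p−ω_c = −(24/15)·(-9/13) = 72/65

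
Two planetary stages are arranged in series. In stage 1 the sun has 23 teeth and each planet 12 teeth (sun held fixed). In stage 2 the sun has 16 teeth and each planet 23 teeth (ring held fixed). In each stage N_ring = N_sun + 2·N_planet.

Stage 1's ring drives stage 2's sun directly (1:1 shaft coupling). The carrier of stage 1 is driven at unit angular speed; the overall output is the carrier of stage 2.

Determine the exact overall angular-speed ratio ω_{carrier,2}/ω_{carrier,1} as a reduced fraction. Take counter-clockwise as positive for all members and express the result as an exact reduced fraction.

560/1833

Stage 1: N_ring = 23 + 2·12 = 47
Stage 1: 23(ω_s−ω_c) = −47(ω_r−ω_c),  ω_s=0, ω_c=1
Stage 1: ω_r = 1 − (23/47)(0−1) = 70/47
  ⇒ ω_r¹/ω_c¹ = 70/47
Stage 2: N_ring = 16 + 2·23 = 62
Stage 2: 16(ω_s−ω_c) = −62(ω_r−ω_c),  ω_r=0, ω_s=1
Stage 2: 16(1−ω_c) = −62(0−ω_c)  ⇒  78ω_c = 16  ⇒  ω_c = 8/39
  ⇒ ω_c²/ω_s² = 8/39
Coupling ω_s² = ω_r¹ ⇒ overall = 70/47 × 8/39 = 560/1833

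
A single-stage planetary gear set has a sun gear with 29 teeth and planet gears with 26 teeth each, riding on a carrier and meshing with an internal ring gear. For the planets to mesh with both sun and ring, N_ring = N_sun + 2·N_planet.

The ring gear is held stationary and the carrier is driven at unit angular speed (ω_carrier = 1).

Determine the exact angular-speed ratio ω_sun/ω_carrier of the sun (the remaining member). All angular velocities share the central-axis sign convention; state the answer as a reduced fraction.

N_ring = 29 + 2·26 = 81
29(ω_s−ω_c) = −81(ω_r−ω_c),  ω_r=0, ω_c=1
ω_s = 1 − (81/29)(0−1) = 110/29
ω_s/ω_c = 110/29

110/29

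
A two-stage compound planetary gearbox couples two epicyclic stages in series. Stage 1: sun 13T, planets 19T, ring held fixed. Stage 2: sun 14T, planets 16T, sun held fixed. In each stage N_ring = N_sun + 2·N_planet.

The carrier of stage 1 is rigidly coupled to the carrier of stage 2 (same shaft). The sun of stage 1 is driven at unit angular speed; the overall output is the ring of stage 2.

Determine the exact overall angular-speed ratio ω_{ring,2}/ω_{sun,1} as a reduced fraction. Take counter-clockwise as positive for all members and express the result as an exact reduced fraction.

Stage 1: N_ring = 13 + 2·19 = 51
Stage 1: 13(ω_s−ω_c) = −51(ω_r−ω_c),  ω_r=0, ω_s=1
Stage 1: 13(1−ω_c) = −51(0−ω_c)  ⇒  64ω_c = 13  ⇒  ω_c = 13/64
  ⇒ ω_c¹/ω_s¹ = 13/64
Stage 2: N_ring = 14 + 2·16 = 46
Stage 2: 14(ω_s−ω_c) = −46(ω_r−ω_c),  ω_s=0, ω_c=1
Stage 2: ω_r = 1 − (14/46)(0−1) = 30/23
  ⇒ ω_r²/ω_c² = 30/23
Coupling ω_c² = ω_c¹ ⇒ overall = 13/64 × 30/23 = 195/736

195/736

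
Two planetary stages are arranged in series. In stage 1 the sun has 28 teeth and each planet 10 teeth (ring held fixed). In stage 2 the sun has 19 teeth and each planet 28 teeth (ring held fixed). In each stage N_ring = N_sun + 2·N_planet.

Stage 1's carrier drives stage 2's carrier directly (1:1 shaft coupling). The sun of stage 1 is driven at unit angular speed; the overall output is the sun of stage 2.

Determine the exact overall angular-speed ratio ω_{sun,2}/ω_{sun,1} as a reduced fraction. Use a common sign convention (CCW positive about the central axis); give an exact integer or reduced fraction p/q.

658/361

Stage 1: N_ring = 28 + 2·10 = 48
Stage 1: 28(ω_s−ω_c) = −48(ω_r−ω_c),  ω_r=0, ω_s=1
Stage 1: 28(1−ω_c) = −48(0−ω_c)  ⇒  76ω_c = 28  ⇒  ω_c = 7/19
  ⇒ ω_c¹/ω_s¹ = 7/19
Stage 2: N_ring = 19 + 2·28 = 75
Stage 2: 19(ω_s−ω_c) = −75(ω_r−ω_c),  ω_r=0, ω_c=1
Stage 2: ω_s = 1 − (75/19)(0−1) = 94/19
  ⇒ ω_s²/ω_c² = 94/19
Coupling ω_c² = ω_c¹ ⇒ overall = 7/19 × 94/19 = 658/361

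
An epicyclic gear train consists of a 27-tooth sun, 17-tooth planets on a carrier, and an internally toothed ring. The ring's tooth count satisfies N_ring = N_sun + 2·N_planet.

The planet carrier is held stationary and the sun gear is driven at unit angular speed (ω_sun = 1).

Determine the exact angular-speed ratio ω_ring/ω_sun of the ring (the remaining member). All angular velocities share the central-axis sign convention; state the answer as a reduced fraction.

-27/61

N_ring = 27 + 2·17 = 61
27(ω_s−ω_c) = −61(ω_r−ω_c),  ω_c=0, ω_s=1
ω_r = 0 − (27/61)(1−0) = -27/61
ω_r/ω_s = -27/61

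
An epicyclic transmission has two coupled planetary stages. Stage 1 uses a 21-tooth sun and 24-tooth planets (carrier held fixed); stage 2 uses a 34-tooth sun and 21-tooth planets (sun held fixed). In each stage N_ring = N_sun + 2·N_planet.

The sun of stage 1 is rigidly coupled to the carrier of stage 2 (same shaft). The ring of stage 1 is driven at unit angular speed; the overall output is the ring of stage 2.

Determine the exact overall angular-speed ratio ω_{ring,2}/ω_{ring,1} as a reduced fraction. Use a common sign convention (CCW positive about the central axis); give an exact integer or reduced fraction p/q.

-1265/266

Stage 1: N_ring = 21 + 2·24 = 69
Stage 1: 21(ω_s−ω_c) = −69(ω_r−ω_c),  ω_c=0, ω_r=1
Stage 1: ω_s = 0 − (69/21)(1−0) = -23/7
  ⇒ ω_s¹/ω_r¹ = -23/7
Stage 2: N_ring = 34 + 2·21 = 76
Stage 2: 34(ω_s−ω_c) = −76(ω_r−ω_c),  ω_s=0, ω_c=1
Stage 2: ω_r = 1 − (34/76)(0−1) = 55/38
  ⇒ ω_r²/ω_c² = 55/38
Coupling ω_c² = ω_s¹ ⇒ overall = -23/7 × 55/38 = -1265/266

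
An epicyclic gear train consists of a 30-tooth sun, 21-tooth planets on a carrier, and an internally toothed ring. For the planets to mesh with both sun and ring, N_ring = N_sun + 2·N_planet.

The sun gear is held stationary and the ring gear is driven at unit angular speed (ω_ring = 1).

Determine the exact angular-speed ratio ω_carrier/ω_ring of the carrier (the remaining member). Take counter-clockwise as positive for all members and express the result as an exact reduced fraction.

N_ring = 30 + 2·21 = 72
30(ω_s−ω_c) = −72(ω_r−ω_c),  ω_s=0, ω_r=1
30(0−ω_c) = −72(1−ω_c)  ⇒  102ω_c = 72  ⇒  ω_c = 12/17
ω_c/ω_r = 12/17

12/17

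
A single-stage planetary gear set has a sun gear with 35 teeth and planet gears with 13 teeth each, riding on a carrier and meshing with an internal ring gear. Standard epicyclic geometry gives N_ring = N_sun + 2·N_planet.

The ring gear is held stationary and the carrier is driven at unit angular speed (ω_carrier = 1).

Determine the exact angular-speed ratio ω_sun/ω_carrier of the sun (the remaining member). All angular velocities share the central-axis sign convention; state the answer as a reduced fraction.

N_ring = 35 + 2·13 = 61
35(ω_s−ω_c) = −61(ω_r−ω_c),  ω_r=0, ω_c=1
ω_s = 1 − (61/35)(0−1) = 96/35
ω_s/ω_c = 96/35

96/35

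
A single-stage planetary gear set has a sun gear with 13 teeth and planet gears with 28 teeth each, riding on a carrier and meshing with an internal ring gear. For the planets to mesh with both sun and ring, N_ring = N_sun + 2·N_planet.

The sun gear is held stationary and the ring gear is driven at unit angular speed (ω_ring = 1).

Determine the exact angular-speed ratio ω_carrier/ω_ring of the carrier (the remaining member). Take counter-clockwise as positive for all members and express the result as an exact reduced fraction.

N_ring = 13 + 2·28 = 69
13(ω_s−ω_c) = −69(ω_r−ω_c),  ω_s=0, ω_r=1
13(0−ω_c) = −69(1−ω_c)  ⇒  82ω_c = 69  ⇒  ω_c = 69/82
ω_c/ω_r = 69/82

69/82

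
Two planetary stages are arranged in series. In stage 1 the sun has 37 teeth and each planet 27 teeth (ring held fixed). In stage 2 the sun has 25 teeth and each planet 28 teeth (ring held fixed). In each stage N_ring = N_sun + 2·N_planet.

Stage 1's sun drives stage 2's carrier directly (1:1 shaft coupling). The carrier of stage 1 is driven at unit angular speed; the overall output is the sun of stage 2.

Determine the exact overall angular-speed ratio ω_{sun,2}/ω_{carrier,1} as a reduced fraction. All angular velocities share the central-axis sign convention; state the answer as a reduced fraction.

13568/925

Stage 1: N_ring = 37 + 2·27 = 91
Stage 1: 37(ω_s−ω_c) = −91(ω_r−ω_c),  ω_r=0, ω_c=1
Stage 1: ω_s = 1 − (91/37)(0−1) = 128/37
  ⇒ ω_s¹/ω_c¹ = 128/37
Stage 2: N_ring = 25 + 2·28 = 81
Stage 2: 25(ω_s−ω_c) = −81(ω_r−ω_c),  ω_r=0, ω_c=1
Stage 2: ω_s = 1 − (81/25)(0−1) = 106/25
  ⇒ ω_s²/ω_c² = 106/25
Coupling ω_c² = ω_s¹ ⇒ overall = 128/37 × 106/25 = 13568/925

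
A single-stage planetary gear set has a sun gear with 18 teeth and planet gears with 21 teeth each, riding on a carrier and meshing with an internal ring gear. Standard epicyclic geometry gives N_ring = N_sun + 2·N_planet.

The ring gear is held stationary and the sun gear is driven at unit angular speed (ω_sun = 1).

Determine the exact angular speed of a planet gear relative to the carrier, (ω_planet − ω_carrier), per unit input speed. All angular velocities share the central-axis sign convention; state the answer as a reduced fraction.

N_ring = 18 + 2·21 = 60
18(ω_s−ω_c) = −60(ω_r−ω_c),  ω_r=0, ω_s=1
18(1−ω_c) = −60(0−ω_c)  ⇒  78ω_c = 18  ⇒  ω_c = 3/13
sun–planet: 18·(1−3/13) = −21·(ω_p−ω_c)  ⇒  ω_p−ω_c = −(18/21)·(10/13) = -60/91

-60/91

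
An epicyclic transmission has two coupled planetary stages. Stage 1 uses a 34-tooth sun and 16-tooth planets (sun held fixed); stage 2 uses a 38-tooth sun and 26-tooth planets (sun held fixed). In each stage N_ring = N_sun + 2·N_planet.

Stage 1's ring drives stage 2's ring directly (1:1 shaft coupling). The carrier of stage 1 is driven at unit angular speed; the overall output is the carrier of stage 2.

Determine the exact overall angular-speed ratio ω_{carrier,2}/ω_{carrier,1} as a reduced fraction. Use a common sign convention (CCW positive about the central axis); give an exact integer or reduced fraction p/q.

375/352

Stage 1: N_ring = 34 + 2·16 = 66
Stage 1: 34(ω_s−ω_c) = −66(ω_r−ω_c),  ω_s=0, ω_c=1
Stage 1: ω_r = 1 − (34/66)(0−1) = 50/33
  ⇒ ω_r¹/ω_c¹ = 50/33
Stage 2: N_ring = 38 + 2·26 = 90
Stage 2: 38(ω_s−ω_c) = −90(ω_r−ω_c),  ω_s=0, ω_r=1
Stage 2: 38(0−ω_c) = −90(1−ω_c)  ⇒  128ω_c = 90  ⇒  ω_c = 45/64
  ⇒ ω_c²/ω_r² = 45/64
Coupling ω_r² = ω_r¹ ⇒ overall = 50/33 × 45/64 = 375/352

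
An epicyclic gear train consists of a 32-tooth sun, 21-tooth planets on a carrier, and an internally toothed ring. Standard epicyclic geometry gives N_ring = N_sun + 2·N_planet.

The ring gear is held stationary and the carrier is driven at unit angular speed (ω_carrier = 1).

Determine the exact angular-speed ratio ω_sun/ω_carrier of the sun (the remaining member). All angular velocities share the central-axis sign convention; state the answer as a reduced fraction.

N_ring = 32 + 2·21 = 74
32(ω_s−ω_c) = −74(ω_r−ω_c),  ω_r=0, ω_c=1
ω_s = 1 − (74/32)(0−1) = 53/16
ω_s/ω_c = 53/16

53/16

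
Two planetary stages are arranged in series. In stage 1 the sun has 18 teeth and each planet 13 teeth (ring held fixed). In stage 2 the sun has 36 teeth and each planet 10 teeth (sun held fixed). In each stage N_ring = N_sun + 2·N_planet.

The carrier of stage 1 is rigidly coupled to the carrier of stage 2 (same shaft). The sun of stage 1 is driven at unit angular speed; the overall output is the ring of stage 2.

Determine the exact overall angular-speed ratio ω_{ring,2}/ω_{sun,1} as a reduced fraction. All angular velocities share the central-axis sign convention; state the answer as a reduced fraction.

207/434

Stage 1: N_ring = 18 + 2·13 = 44
Stage 1: 18(ω_s−ω_c) = −44(ω_r−ω_c),  ω_r=0, ω_s=1
Stage 1: 18(1−ω_c) = −44(0−ω_c)  ⇒  62ω_c = 18  ⇒  ω_c = 9/31
  ⇒ ω_c¹/ω_s¹ = 9/31
Stage 2: N_ring = 36 + 2·10 = 56
Stage 2: 36(ω_s−ω_c) = −56(ω_r−ω_c),  ω_s=0, ω_c=1
Stage 2: ω_r = 1 − (36/56)(0−1) = 23/14
  ⇒ ω_r²/ω_c² = 23/14
Coupling ω_c² = ω_c¹ ⇒ overall = 9/31 × 23/14 = 207/434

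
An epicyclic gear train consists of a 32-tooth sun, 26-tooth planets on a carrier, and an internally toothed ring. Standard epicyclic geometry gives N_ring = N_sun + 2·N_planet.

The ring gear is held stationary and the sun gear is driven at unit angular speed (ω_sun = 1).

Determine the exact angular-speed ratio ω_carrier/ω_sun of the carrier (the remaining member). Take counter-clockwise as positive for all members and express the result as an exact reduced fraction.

N_ring = 32 + 2·26 = 84
32(ω_s−ω_c) = −84(ω_r−ω_c),  ω_r=0, ω_s=1
32(1−ω_c) = −84(0−ω_c)  ⇒  116ω_c = 32  ⇒  ω_c = 8/29
ω_c/ω_s = 8/29

8/29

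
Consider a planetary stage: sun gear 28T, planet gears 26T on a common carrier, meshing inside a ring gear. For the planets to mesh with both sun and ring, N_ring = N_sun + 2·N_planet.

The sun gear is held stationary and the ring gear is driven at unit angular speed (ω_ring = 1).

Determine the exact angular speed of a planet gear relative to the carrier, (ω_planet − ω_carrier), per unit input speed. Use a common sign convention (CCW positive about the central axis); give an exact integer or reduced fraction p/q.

N_ring = 28 + 2·26 = 80
28(ω_s−ω_c) = −80(ω_r−ω_c),  ω_s=0, ω_r=1
28(0−ω_c) = −80(1−ω_c)  ⇒  108ω_c = 80  ⇒  ω_c = 20/27
sun–planet: 28·(0−20/27) = −26·(ω_p−ω_c)  ⇒  ω_p−ω_c = −(28/26)·(-20/27) = 280/351

280/351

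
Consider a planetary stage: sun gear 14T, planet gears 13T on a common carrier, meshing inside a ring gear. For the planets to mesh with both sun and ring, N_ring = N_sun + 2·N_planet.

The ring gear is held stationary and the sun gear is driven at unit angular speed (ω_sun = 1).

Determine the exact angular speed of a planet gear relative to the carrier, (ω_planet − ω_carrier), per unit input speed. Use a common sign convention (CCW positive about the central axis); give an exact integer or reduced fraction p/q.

N_ring = 14 + 2·13 = 40
14(ω_s−ω_c) = −40(ω_r−ω_c),  ω_r=0, ω_s=1
14(1−ω_c) = −40(0−ω_c)  ⇒  54ω_c = 14  ⇒  ω_c = 7/27
sun–planet: 14·(1−7/27) = −13·(ω_p−ω_c)  ⇒  ω_p−ω_c = −(14/13)·(20/27) = -280/351

-280/351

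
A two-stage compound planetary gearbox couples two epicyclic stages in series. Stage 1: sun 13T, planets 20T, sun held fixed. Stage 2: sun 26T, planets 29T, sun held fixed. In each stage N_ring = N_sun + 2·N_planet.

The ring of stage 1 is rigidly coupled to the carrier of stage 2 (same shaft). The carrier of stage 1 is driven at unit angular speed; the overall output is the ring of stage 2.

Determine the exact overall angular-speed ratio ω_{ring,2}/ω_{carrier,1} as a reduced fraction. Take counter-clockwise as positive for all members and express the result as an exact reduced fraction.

Stage 1: N_ring = 13 + 2·20 = 53
Stage 1: 13(ω_s−ω_c) = −53(ω_r−ω_c),  ω_s=0, ω_c=1
Stage 1: ω_r = 1 − (13/53)(0−1) = 66/53
  ⇒ ω_r¹/ω_c¹ = 66/53
Stage 2: N_ring = 26 + 2·29 = 84
Stage 2: 26(ω_s−ω_c) = −84(ω_r−ω_c),  ω_s=0, ω_c=1
Stage 2: ω_r = 1 − (26/84)(0−1) = 55/42
  ⇒ ω_r²/ω_c² = 55/42
Coupling ω_c² = ω_r¹ ⇒ overall = 66/53 × 55/42 = 605/371

605/371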